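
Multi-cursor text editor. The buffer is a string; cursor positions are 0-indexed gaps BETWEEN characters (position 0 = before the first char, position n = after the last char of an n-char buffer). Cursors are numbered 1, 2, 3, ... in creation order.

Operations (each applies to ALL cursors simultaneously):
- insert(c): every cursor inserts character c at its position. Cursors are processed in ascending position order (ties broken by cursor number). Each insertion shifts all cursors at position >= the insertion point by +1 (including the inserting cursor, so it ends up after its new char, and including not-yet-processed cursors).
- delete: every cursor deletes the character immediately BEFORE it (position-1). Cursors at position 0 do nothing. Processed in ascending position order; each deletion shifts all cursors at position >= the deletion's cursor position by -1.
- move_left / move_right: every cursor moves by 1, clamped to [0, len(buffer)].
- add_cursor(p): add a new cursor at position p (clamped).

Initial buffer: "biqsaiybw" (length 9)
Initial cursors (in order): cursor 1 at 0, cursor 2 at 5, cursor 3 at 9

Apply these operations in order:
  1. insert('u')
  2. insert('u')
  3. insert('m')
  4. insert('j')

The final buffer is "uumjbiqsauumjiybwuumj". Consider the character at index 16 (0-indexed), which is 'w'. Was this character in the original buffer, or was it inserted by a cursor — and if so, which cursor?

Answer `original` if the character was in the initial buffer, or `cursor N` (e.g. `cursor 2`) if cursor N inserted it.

Answer: original

Derivation:
After op 1 (insert('u')): buffer="ubiqsauiybwu" (len 12), cursors c1@1 c2@7 c3@12, authorship 1.....2....3
After op 2 (insert('u')): buffer="uubiqsauuiybwuu" (len 15), cursors c1@2 c2@9 c3@15, authorship 11.....22....33
After op 3 (insert('m')): buffer="uumbiqsauumiybwuum" (len 18), cursors c1@3 c2@11 c3@18, authorship 111.....222....333
After op 4 (insert('j')): buffer="uumjbiqsauumjiybwuumj" (len 21), cursors c1@4 c2@13 c3@21, authorship 1111.....2222....3333
Authorship (.=original, N=cursor N): 1 1 1 1 . . . . . 2 2 2 2 . . . . 3 3 3 3
Index 16: author = original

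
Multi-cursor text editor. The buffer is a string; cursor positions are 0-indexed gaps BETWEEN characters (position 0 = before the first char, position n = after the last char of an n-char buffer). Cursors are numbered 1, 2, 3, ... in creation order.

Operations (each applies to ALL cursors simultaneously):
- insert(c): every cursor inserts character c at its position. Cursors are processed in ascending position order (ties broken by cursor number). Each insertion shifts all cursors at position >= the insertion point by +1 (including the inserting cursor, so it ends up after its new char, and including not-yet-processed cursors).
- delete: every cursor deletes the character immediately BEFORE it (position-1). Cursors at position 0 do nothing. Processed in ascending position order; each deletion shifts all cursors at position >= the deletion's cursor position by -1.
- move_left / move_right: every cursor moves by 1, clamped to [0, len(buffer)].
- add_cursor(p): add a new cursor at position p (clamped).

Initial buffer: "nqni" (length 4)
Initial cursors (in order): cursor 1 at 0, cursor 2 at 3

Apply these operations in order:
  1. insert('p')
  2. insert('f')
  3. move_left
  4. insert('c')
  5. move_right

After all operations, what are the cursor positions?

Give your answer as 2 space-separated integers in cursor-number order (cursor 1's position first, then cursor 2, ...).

After op 1 (insert('p')): buffer="pnqnpi" (len 6), cursors c1@1 c2@5, authorship 1...2.
After op 2 (insert('f')): buffer="pfnqnpfi" (len 8), cursors c1@2 c2@7, authorship 11...22.
After op 3 (move_left): buffer="pfnqnpfi" (len 8), cursors c1@1 c2@6, authorship 11...22.
After op 4 (insert('c')): buffer="pcfnqnpcfi" (len 10), cursors c1@2 c2@8, authorship 111...222.
After op 5 (move_right): buffer="pcfnqnpcfi" (len 10), cursors c1@3 c2@9, authorship 111...222.

Answer: 3 9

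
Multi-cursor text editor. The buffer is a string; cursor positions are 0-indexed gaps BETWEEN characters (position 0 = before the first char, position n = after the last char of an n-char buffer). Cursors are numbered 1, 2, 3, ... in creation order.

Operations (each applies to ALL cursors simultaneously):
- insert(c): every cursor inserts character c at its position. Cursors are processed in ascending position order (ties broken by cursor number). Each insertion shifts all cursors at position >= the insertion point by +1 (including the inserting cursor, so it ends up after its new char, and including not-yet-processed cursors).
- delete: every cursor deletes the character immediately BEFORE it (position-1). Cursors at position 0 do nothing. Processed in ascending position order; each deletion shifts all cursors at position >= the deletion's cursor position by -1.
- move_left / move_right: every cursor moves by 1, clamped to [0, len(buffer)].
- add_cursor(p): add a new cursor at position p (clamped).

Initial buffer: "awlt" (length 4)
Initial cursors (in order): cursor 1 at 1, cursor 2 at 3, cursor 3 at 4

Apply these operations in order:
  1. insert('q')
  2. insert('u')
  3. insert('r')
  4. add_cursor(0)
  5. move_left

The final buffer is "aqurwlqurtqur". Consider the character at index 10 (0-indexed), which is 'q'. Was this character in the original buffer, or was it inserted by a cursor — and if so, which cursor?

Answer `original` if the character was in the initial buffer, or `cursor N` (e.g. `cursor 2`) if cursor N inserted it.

Answer: cursor 3

Derivation:
After op 1 (insert('q')): buffer="aqwlqtq" (len 7), cursors c1@2 c2@5 c3@7, authorship .1..2.3
After op 2 (insert('u')): buffer="aquwlqutqu" (len 10), cursors c1@3 c2@7 c3@10, authorship .11..22.33
After op 3 (insert('r')): buffer="aqurwlqurtqur" (len 13), cursors c1@4 c2@9 c3@13, authorship .111..222.333
After op 4 (add_cursor(0)): buffer="aqurwlqurtqur" (len 13), cursors c4@0 c1@4 c2@9 c3@13, authorship .111..222.333
After op 5 (move_left): buffer="aqurwlqurtqur" (len 13), cursors c4@0 c1@3 c2@8 c3@12, authorship .111..222.333
Authorship (.=original, N=cursor N): . 1 1 1 . . 2 2 2 . 3 3 3
Index 10: author = 3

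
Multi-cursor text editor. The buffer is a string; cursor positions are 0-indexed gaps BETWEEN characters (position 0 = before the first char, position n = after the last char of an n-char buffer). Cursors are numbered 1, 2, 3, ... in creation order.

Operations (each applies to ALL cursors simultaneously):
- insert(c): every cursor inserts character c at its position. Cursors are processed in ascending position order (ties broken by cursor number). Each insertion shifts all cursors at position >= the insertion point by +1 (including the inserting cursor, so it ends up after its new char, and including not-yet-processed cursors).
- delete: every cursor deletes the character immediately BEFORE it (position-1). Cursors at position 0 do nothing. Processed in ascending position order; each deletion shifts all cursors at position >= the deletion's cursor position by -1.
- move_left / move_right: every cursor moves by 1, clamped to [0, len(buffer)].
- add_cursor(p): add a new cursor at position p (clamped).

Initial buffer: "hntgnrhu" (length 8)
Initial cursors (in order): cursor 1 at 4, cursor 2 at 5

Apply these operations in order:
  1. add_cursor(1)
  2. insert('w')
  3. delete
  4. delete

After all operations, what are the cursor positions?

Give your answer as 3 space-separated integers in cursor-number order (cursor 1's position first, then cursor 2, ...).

After op 1 (add_cursor(1)): buffer="hntgnrhu" (len 8), cursors c3@1 c1@4 c2@5, authorship ........
After op 2 (insert('w')): buffer="hwntgwnwrhu" (len 11), cursors c3@2 c1@6 c2@8, authorship .3...1.2...
After op 3 (delete): buffer="hntgnrhu" (len 8), cursors c3@1 c1@4 c2@5, authorship ........
After op 4 (delete): buffer="ntrhu" (len 5), cursors c3@0 c1@2 c2@2, authorship .....

Answer: 2 2 0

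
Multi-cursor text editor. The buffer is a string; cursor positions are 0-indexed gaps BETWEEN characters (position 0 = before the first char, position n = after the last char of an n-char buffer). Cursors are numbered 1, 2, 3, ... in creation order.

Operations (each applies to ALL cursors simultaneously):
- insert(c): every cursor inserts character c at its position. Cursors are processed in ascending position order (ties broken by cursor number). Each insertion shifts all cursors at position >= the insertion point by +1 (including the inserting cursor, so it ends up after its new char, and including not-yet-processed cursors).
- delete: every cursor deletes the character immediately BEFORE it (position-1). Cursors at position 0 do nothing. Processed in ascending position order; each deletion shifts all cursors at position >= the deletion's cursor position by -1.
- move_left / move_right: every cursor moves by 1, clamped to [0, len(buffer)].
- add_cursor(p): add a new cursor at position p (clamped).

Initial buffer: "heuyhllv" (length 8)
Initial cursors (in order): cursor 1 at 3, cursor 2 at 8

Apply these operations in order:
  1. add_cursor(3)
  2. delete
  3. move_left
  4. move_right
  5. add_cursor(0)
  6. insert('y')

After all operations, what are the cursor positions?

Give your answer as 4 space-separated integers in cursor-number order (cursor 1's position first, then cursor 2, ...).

After op 1 (add_cursor(3)): buffer="heuyhllv" (len 8), cursors c1@3 c3@3 c2@8, authorship ........
After op 2 (delete): buffer="hyhll" (len 5), cursors c1@1 c3@1 c2@5, authorship .....
After op 3 (move_left): buffer="hyhll" (len 5), cursors c1@0 c3@0 c2@4, authorship .....
After op 4 (move_right): buffer="hyhll" (len 5), cursors c1@1 c3@1 c2@5, authorship .....
After op 5 (add_cursor(0)): buffer="hyhll" (len 5), cursors c4@0 c1@1 c3@1 c2@5, authorship .....
After op 6 (insert('y')): buffer="yhyyyhlly" (len 9), cursors c4@1 c1@4 c3@4 c2@9, authorship 4.13....2

Answer: 4 9 4 1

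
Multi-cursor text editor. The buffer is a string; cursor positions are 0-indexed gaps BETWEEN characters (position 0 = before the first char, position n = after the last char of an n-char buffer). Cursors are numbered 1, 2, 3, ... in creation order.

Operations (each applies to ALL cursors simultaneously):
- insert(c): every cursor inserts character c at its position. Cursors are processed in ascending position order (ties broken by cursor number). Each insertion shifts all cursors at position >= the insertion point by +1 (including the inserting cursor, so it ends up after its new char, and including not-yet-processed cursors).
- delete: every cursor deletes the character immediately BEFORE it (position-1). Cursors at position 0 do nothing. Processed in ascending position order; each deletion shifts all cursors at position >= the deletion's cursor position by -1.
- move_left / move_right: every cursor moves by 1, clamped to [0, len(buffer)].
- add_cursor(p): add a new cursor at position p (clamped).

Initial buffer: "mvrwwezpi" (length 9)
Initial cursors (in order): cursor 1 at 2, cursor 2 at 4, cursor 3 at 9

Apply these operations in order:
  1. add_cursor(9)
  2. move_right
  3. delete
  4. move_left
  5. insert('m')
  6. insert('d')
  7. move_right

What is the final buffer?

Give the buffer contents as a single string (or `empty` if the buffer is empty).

After op 1 (add_cursor(9)): buffer="mvrwwezpi" (len 9), cursors c1@2 c2@4 c3@9 c4@9, authorship .........
After op 2 (move_right): buffer="mvrwwezpi" (len 9), cursors c1@3 c2@5 c3@9 c4@9, authorship .........
After op 3 (delete): buffer="mvwez" (len 5), cursors c1@2 c2@3 c3@5 c4@5, authorship .....
After op 4 (move_left): buffer="mvwez" (len 5), cursors c1@1 c2@2 c3@4 c4@4, authorship .....
After op 5 (insert('m')): buffer="mmvmwemmz" (len 9), cursors c1@2 c2@4 c3@8 c4@8, authorship .1.2..34.
After op 6 (insert('d')): buffer="mmdvmdwemmddz" (len 13), cursors c1@3 c2@6 c3@12 c4@12, authorship .11.22..3434.
After op 7 (move_right): buffer="mmdvmdwemmddz" (len 13), cursors c1@4 c2@7 c3@13 c4@13, authorship .11.22..3434.

Answer: mmdvmdwemmddz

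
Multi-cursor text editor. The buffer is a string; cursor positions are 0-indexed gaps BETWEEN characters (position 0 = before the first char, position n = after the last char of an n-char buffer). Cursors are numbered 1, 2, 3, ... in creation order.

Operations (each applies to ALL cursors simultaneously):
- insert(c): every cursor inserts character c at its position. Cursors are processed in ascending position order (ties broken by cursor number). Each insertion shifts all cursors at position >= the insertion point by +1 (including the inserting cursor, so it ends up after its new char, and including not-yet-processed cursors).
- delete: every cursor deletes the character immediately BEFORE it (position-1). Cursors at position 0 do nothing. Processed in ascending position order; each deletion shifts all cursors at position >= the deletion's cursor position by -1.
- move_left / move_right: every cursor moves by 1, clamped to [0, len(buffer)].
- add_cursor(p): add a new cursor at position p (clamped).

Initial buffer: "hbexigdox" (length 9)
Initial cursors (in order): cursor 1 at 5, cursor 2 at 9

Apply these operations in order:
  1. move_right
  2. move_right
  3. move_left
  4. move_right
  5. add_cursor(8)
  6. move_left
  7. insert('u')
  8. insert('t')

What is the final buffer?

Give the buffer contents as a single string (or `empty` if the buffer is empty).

After op 1 (move_right): buffer="hbexigdox" (len 9), cursors c1@6 c2@9, authorship .........
After op 2 (move_right): buffer="hbexigdox" (len 9), cursors c1@7 c2@9, authorship .........
After op 3 (move_left): buffer="hbexigdox" (len 9), cursors c1@6 c2@8, authorship .........
After op 4 (move_right): buffer="hbexigdox" (len 9), cursors c1@7 c2@9, authorship .........
After op 5 (add_cursor(8)): buffer="hbexigdox" (len 9), cursors c1@7 c3@8 c2@9, authorship .........
After op 6 (move_left): buffer="hbexigdox" (len 9), cursors c1@6 c3@7 c2@8, authorship .........
After op 7 (insert('u')): buffer="hbexiguduoux" (len 12), cursors c1@7 c3@9 c2@11, authorship ......1.3.2.
After op 8 (insert('t')): buffer="hbexigutdutoutx" (len 15), cursors c1@8 c3@11 c2@14, authorship ......11.33.22.

Answer: hbexigutdutoutx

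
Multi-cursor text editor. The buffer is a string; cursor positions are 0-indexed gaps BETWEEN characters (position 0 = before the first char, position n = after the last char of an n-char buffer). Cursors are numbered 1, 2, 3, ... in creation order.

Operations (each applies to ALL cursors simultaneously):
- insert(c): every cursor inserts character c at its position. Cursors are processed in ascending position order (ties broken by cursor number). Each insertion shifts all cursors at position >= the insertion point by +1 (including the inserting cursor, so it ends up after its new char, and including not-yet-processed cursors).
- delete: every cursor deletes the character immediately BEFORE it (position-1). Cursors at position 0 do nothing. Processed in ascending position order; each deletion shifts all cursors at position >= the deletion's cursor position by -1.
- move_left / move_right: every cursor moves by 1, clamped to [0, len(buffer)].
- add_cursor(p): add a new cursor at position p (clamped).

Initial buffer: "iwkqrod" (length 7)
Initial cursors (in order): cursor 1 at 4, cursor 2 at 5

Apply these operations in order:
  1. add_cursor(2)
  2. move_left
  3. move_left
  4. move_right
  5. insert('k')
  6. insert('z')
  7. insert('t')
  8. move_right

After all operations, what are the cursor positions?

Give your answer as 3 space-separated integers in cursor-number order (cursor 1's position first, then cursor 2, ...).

Answer: 10 14 5

Derivation:
After op 1 (add_cursor(2)): buffer="iwkqrod" (len 7), cursors c3@2 c1@4 c2@5, authorship .......
After op 2 (move_left): buffer="iwkqrod" (len 7), cursors c3@1 c1@3 c2@4, authorship .......
After op 3 (move_left): buffer="iwkqrod" (len 7), cursors c3@0 c1@2 c2@3, authorship .......
After op 4 (move_right): buffer="iwkqrod" (len 7), cursors c3@1 c1@3 c2@4, authorship .......
After op 5 (insert('k')): buffer="ikwkkqkrod" (len 10), cursors c3@2 c1@5 c2@7, authorship .3..1.2...
After op 6 (insert('z')): buffer="ikzwkkzqkzrod" (len 13), cursors c3@3 c1@7 c2@10, authorship .33..11.22...
After op 7 (insert('t')): buffer="ikztwkkztqkztrod" (len 16), cursors c3@4 c1@9 c2@13, authorship .333..111.222...
After op 8 (move_right): buffer="ikztwkkztqkztrod" (len 16), cursors c3@5 c1@10 c2@14, authorship .333..111.222...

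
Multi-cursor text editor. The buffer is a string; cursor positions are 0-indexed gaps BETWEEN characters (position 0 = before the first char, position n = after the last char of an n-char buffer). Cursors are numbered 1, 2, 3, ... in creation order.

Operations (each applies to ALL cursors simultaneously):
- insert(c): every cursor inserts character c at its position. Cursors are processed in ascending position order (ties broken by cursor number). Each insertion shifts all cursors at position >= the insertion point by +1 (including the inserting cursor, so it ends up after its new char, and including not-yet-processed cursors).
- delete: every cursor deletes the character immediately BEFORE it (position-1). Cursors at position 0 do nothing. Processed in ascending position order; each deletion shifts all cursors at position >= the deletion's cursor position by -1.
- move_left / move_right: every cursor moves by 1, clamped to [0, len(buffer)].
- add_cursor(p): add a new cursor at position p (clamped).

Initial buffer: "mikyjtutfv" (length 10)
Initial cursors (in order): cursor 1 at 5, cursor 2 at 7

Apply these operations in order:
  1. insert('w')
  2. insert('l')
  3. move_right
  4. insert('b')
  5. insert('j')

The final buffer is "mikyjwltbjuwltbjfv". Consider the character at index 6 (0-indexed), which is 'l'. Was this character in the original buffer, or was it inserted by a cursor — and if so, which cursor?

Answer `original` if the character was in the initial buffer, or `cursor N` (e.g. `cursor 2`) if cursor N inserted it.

Answer: cursor 1

Derivation:
After op 1 (insert('w')): buffer="mikyjwtuwtfv" (len 12), cursors c1@6 c2@9, authorship .....1..2...
After op 2 (insert('l')): buffer="mikyjwltuwltfv" (len 14), cursors c1@7 c2@11, authorship .....11..22...
After op 3 (move_right): buffer="mikyjwltuwltfv" (len 14), cursors c1@8 c2@12, authorship .....11..22...
After op 4 (insert('b')): buffer="mikyjwltbuwltbfv" (len 16), cursors c1@9 c2@14, authorship .....11.1.22.2..
After op 5 (insert('j')): buffer="mikyjwltbjuwltbjfv" (len 18), cursors c1@10 c2@16, authorship .....11.11.22.22..
Authorship (.=original, N=cursor N): . . . . . 1 1 . 1 1 . 2 2 . 2 2 . .
Index 6: author = 1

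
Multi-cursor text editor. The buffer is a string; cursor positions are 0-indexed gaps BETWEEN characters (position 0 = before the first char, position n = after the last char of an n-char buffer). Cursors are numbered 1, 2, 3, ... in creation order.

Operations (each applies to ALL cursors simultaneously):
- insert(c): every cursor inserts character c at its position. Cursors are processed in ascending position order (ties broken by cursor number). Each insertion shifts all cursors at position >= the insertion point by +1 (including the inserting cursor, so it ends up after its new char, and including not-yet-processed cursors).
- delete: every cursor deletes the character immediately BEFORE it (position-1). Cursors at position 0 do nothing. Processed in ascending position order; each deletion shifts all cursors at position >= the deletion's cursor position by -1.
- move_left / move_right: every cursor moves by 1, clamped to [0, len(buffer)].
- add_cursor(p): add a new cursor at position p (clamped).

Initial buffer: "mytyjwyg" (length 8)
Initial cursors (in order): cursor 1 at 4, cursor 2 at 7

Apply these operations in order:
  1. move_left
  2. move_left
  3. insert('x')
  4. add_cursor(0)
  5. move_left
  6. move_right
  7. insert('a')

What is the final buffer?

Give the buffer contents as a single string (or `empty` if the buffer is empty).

Answer: mayxatyjxawyg

Derivation:
After op 1 (move_left): buffer="mytyjwyg" (len 8), cursors c1@3 c2@6, authorship ........
After op 2 (move_left): buffer="mytyjwyg" (len 8), cursors c1@2 c2@5, authorship ........
After op 3 (insert('x')): buffer="myxtyjxwyg" (len 10), cursors c1@3 c2@7, authorship ..1...2...
After op 4 (add_cursor(0)): buffer="myxtyjxwyg" (len 10), cursors c3@0 c1@3 c2@7, authorship ..1...2...
After op 5 (move_left): buffer="myxtyjxwyg" (len 10), cursors c3@0 c1@2 c2@6, authorship ..1...2...
After op 6 (move_right): buffer="myxtyjxwyg" (len 10), cursors c3@1 c1@3 c2@7, authorship ..1...2...
After op 7 (insert('a')): buffer="mayxatyjxawyg" (len 13), cursors c3@2 c1@5 c2@10, authorship .3.11...22...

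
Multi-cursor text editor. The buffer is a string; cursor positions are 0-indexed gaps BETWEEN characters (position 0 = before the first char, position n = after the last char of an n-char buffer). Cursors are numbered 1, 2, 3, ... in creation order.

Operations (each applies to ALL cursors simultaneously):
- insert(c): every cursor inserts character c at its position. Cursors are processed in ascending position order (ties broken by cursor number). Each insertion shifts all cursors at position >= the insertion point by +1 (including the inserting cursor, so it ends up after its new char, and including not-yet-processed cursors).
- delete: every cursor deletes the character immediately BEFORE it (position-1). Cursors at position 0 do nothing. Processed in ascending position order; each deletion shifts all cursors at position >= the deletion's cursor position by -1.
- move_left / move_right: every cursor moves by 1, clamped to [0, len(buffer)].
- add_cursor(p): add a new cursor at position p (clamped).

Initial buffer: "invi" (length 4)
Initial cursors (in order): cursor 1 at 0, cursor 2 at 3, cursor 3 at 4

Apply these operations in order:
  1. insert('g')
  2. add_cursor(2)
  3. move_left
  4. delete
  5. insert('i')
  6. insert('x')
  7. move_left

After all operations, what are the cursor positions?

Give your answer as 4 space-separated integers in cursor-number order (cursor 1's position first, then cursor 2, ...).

Answer: 3 7 10 3

Derivation:
After op 1 (insert('g')): buffer="ginvgig" (len 7), cursors c1@1 c2@5 c3@7, authorship 1...2.3
After op 2 (add_cursor(2)): buffer="ginvgig" (len 7), cursors c1@1 c4@2 c2@5 c3@7, authorship 1...2.3
After op 3 (move_left): buffer="ginvgig" (len 7), cursors c1@0 c4@1 c2@4 c3@6, authorship 1...2.3
After op 4 (delete): buffer="ingg" (len 4), cursors c1@0 c4@0 c2@2 c3@3, authorship ..23
After op 5 (insert('i')): buffer="iiinigig" (len 8), cursors c1@2 c4@2 c2@5 c3@7, authorship 14..2233
After op 6 (insert('x')): buffer="iixxinixgixg" (len 12), cursors c1@4 c4@4 c2@8 c3@11, authorship 1414..222333
After op 7 (move_left): buffer="iixxinixgixg" (len 12), cursors c1@3 c4@3 c2@7 c3@10, authorship 1414..222333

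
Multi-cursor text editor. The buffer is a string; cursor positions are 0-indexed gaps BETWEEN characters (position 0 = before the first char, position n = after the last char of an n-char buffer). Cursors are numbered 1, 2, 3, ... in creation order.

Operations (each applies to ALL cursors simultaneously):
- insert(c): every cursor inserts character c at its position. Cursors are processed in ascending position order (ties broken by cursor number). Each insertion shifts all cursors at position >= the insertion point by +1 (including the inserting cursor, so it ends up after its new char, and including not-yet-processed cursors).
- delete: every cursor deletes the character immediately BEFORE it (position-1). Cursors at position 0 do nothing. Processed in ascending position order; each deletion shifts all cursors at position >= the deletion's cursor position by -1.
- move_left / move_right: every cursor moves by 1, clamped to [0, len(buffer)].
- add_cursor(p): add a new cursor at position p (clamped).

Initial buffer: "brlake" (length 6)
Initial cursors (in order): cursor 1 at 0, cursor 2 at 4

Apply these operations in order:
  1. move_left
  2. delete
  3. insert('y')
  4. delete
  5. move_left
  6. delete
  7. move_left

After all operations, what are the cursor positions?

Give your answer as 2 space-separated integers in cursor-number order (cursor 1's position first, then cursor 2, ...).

Answer: 0 0

Derivation:
After op 1 (move_left): buffer="brlake" (len 6), cursors c1@0 c2@3, authorship ......
After op 2 (delete): buffer="brake" (len 5), cursors c1@0 c2@2, authorship .....
After op 3 (insert('y')): buffer="ybryake" (len 7), cursors c1@1 c2@4, authorship 1..2...
After op 4 (delete): buffer="brake" (len 5), cursors c1@0 c2@2, authorship .....
After op 5 (move_left): buffer="brake" (len 5), cursors c1@0 c2@1, authorship .....
After op 6 (delete): buffer="rake" (len 4), cursors c1@0 c2@0, authorship ....
After op 7 (move_left): buffer="rake" (len 4), cursors c1@0 c2@0, authorship ....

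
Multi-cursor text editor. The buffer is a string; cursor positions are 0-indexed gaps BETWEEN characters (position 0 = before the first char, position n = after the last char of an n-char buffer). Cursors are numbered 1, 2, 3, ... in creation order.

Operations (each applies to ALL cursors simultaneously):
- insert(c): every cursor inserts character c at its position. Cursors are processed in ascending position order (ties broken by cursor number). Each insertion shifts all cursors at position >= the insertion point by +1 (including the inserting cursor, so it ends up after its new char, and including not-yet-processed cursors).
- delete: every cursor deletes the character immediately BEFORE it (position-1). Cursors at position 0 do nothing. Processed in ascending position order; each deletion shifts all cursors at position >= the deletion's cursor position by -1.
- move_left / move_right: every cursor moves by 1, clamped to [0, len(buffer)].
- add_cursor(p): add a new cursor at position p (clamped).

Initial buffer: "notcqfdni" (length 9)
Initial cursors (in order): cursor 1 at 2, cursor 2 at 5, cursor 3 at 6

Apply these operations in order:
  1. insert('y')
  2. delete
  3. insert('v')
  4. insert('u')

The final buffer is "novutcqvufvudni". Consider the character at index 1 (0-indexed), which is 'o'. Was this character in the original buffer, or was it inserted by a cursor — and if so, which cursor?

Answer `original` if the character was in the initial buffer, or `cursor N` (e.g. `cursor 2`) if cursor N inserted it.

After op 1 (insert('y')): buffer="noytcqyfydni" (len 12), cursors c1@3 c2@7 c3@9, authorship ..1...2.3...
After op 2 (delete): buffer="notcqfdni" (len 9), cursors c1@2 c2@5 c3@6, authorship .........
After op 3 (insert('v')): buffer="novtcqvfvdni" (len 12), cursors c1@3 c2@7 c3@9, authorship ..1...2.3...
After op 4 (insert('u')): buffer="novutcqvufvudni" (len 15), cursors c1@4 c2@9 c3@12, authorship ..11...22.33...
Authorship (.=original, N=cursor N): . . 1 1 . . . 2 2 . 3 3 . . .
Index 1: author = original

Answer: original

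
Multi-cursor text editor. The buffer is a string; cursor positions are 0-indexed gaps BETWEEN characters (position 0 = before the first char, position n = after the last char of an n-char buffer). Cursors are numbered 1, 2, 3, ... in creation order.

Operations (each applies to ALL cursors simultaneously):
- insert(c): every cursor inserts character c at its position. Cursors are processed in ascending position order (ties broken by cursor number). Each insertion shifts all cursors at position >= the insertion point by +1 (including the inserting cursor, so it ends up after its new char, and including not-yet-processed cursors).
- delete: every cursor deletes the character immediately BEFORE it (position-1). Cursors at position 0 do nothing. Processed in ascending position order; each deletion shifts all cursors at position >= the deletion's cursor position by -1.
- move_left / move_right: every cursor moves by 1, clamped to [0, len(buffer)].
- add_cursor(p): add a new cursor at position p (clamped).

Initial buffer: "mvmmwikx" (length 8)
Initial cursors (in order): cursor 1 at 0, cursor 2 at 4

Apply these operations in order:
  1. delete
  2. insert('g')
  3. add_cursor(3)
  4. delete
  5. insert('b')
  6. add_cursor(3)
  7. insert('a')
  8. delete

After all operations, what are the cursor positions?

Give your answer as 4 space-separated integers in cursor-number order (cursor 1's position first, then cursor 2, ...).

After op 1 (delete): buffer="mvmwikx" (len 7), cursors c1@0 c2@3, authorship .......
After op 2 (insert('g')): buffer="gmvmgwikx" (len 9), cursors c1@1 c2@5, authorship 1...2....
After op 3 (add_cursor(3)): buffer="gmvmgwikx" (len 9), cursors c1@1 c3@3 c2@5, authorship 1...2....
After op 4 (delete): buffer="mmwikx" (len 6), cursors c1@0 c3@1 c2@2, authorship ......
After op 5 (insert('b')): buffer="bmbmbwikx" (len 9), cursors c1@1 c3@3 c2@5, authorship 1.3.2....
After op 6 (add_cursor(3)): buffer="bmbmbwikx" (len 9), cursors c1@1 c3@3 c4@3 c2@5, authorship 1.3.2....
After op 7 (insert('a')): buffer="bambaambawikx" (len 13), cursors c1@2 c3@6 c4@6 c2@9, authorship 11.334.22....
After op 8 (delete): buffer="bmbmbwikx" (len 9), cursors c1@1 c3@3 c4@3 c2@5, authorship 1.3.2....

Answer: 1 5 3 3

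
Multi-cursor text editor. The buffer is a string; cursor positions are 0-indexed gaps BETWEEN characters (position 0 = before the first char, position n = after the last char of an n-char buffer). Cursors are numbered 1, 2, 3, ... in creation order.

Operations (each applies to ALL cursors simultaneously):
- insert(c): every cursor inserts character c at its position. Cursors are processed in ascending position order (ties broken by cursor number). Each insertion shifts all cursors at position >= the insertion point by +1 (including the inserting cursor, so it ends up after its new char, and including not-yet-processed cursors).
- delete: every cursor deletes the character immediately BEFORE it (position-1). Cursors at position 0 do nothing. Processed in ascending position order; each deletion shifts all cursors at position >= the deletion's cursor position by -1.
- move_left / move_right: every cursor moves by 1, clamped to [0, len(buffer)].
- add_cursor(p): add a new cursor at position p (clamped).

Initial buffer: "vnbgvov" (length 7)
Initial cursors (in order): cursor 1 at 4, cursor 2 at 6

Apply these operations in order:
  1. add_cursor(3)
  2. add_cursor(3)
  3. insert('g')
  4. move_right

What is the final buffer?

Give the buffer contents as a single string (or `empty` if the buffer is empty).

Answer: vnbggggvogv

Derivation:
After op 1 (add_cursor(3)): buffer="vnbgvov" (len 7), cursors c3@3 c1@4 c2@6, authorship .......
After op 2 (add_cursor(3)): buffer="vnbgvov" (len 7), cursors c3@3 c4@3 c1@4 c2@6, authorship .......
After op 3 (insert('g')): buffer="vnbggggvogv" (len 11), cursors c3@5 c4@5 c1@7 c2@10, authorship ...34.1..2.
After op 4 (move_right): buffer="vnbggggvogv" (len 11), cursors c3@6 c4@6 c1@8 c2@11, authorship ...34.1..2.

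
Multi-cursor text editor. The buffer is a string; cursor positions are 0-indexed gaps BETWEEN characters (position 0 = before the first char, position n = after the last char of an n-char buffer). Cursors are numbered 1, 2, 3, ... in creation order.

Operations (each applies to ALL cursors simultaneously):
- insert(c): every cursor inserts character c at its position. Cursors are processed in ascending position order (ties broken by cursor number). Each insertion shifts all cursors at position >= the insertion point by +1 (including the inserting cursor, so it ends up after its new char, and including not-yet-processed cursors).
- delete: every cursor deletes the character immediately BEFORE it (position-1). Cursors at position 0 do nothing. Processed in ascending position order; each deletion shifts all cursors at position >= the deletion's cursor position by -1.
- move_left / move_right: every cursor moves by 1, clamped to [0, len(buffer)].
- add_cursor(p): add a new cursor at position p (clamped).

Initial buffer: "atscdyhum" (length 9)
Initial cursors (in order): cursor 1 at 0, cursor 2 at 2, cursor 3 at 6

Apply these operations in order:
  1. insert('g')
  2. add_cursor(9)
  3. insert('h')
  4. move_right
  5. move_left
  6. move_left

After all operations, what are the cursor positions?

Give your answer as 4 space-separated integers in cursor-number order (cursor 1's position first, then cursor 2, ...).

Answer: 1 5 12 12

Derivation:
After op 1 (insert('g')): buffer="gatgscdyghum" (len 12), cursors c1@1 c2@4 c3@9, authorship 1..2....3...
After op 2 (add_cursor(9)): buffer="gatgscdyghum" (len 12), cursors c1@1 c2@4 c3@9 c4@9, authorship 1..2....3...
After op 3 (insert('h')): buffer="ghatghscdyghhhum" (len 16), cursors c1@2 c2@6 c3@13 c4@13, authorship 11..22....334...
After op 4 (move_right): buffer="ghatghscdyghhhum" (len 16), cursors c1@3 c2@7 c3@14 c4@14, authorship 11..22....334...
After op 5 (move_left): buffer="ghatghscdyghhhum" (len 16), cursors c1@2 c2@6 c3@13 c4@13, authorship 11..22....334...
After op 6 (move_left): buffer="ghatghscdyghhhum" (len 16), cursors c1@1 c2@5 c3@12 c4@12, authorship 11..22....334...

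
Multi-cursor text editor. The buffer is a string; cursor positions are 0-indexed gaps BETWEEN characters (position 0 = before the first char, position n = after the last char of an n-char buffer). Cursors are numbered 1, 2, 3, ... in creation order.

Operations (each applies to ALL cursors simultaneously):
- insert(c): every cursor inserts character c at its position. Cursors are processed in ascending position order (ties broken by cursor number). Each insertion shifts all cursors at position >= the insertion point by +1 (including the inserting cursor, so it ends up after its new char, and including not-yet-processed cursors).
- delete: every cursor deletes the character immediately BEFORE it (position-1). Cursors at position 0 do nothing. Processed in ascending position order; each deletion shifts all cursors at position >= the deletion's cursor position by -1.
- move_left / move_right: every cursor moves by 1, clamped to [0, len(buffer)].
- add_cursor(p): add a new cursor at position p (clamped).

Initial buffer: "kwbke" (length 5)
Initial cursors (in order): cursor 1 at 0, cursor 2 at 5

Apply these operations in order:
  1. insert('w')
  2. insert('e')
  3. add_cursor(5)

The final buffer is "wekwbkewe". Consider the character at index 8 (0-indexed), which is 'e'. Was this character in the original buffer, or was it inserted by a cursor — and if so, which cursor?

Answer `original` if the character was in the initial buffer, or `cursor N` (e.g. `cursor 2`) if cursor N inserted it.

Answer: cursor 2

Derivation:
After op 1 (insert('w')): buffer="wkwbkew" (len 7), cursors c1@1 c2@7, authorship 1.....2
After op 2 (insert('e')): buffer="wekwbkewe" (len 9), cursors c1@2 c2@9, authorship 11.....22
After op 3 (add_cursor(5)): buffer="wekwbkewe" (len 9), cursors c1@2 c3@5 c2@9, authorship 11.....22
Authorship (.=original, N=cursor N): 1 1 . . . . . 2 2
Index 8: author = 2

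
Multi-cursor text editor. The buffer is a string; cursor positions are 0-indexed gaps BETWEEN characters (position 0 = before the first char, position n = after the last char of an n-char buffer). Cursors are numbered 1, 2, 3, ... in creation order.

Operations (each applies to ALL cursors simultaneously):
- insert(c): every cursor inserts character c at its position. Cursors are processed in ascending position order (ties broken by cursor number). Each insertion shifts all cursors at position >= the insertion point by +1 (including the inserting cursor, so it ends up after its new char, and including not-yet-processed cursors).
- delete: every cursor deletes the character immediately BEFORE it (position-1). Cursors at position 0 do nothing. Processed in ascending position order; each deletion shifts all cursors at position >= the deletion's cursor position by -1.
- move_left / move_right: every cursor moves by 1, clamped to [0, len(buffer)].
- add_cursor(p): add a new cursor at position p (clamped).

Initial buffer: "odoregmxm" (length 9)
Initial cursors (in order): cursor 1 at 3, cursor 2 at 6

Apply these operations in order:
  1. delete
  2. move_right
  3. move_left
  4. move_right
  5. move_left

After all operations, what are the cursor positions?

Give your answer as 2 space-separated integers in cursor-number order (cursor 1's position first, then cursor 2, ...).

Answer: 2 4

Derivation:
After op 1 (delete): buffer="odremxm" (len 7), cursors c1@2 c2@4, authorship .......
After op 2 (move_right): buffer="odremxm" (len 7), cursors c1@3 c2@5, authorship .......
After op 3 (move_left): buffer="odremxm" (len 7), cursors c1@2 c2@4, authorship .......
After op 4 (move_right): buffer="odremxm" (len 7), cursors c1@3 c2@5, authorship .......
After op 5 (move_left): buffer="odremxm" (len 7), cursors c1@2 c2@4, authorship .......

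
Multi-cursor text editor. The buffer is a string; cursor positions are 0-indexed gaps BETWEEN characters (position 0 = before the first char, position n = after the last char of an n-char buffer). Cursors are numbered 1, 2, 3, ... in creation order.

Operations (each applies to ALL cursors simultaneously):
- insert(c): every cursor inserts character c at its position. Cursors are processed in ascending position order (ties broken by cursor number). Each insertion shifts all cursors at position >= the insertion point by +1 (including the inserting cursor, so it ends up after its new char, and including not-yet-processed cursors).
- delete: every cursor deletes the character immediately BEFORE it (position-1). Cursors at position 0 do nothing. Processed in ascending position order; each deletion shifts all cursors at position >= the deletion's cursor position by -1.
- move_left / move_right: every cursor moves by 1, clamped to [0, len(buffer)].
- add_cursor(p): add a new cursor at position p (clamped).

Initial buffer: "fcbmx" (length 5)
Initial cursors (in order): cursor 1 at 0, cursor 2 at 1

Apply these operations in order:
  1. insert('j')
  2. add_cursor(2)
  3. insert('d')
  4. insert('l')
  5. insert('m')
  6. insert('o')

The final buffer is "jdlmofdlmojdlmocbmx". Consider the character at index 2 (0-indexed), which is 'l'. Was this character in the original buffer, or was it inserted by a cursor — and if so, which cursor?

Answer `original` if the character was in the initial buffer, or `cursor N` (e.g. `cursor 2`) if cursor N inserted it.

After op 1 (insert('j')): buffer="jfjcbmx" (len 7), cursors c1@1 c2@3, authorship 1.2....
After op 2 (add_cursor(2)): buffer="jfjcbmx" (len 7), cursors c1@1 c3@2 c2@3, authorship 1.2....
After op 3 (insert('d')): buffer="jdfdjdcbmx" (len 10), cursors c1@2 c3@4 c2@6, authorship 11.322....
After op 4 (insert('l')): buffer="jdlfdljdlcbmx" (len 13), cursors c1@3 c3@6 c2@9, authorship 111.33222....
After op 5 (insert('m')): buffer="jdlmfdlmjdlmcbmx" (len 16), cursors c1@4 c3@8 c2@12, authorship 1111.3332222....
After op 6 (insert('o')): buffer="jdlmofdlmojdlmocbmx" (len 19), cursors c1@5 c3@10 c2@15, authorship 11111.333322222....
Authorship (.=original, N=cursor N): 1 1 1 1 1 . 3 3 3 3 2 2 2 2 2 . . . .
Index 2: author = 1

Answer: cursor 1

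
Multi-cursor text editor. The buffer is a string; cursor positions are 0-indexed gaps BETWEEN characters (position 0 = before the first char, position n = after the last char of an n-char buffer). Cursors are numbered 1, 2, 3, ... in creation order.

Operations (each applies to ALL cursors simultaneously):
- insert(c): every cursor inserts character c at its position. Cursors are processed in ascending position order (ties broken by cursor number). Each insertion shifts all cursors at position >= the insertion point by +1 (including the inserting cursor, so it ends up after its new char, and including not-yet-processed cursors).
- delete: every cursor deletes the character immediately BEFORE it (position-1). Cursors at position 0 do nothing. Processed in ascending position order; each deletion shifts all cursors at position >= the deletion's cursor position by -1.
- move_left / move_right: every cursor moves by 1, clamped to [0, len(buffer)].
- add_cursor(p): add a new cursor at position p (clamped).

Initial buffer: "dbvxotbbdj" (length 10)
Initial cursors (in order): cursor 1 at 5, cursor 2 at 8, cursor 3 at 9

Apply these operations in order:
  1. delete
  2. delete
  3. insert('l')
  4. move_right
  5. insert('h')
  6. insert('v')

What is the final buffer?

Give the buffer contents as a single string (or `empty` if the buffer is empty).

After op 1 (delete): buffer="dbvxtbj" (len 7), cursors c1@4 c2@6 c3@6, authorship .......
After op 2 (delete): buffer="dbvj" (len 4), cursors c1@3 c2@3 c3@3, authorship ....
After op 3 (insert('l')): buffer="dbvlllj" (len 7), cursors c1@6 c2@6 c3@6, authorship ...123.
After op 4 (move_right): buffer="dbvlllj" (len 7), cursors c1@7 c2@7 c3@7, authorship ...123.
After op 5 (insert('h')): buffer="dbvllljhhh" (len 10), cursors c1@10 c2@10 c3@10, authorship ...123.123
After op 6 (insert('v')): buffer="dbvllljhhhvvv" (len 13), cursors c1@13 c2@13 c3@13, authorship ...123.123123

Answer: dbvllljhhhvvv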